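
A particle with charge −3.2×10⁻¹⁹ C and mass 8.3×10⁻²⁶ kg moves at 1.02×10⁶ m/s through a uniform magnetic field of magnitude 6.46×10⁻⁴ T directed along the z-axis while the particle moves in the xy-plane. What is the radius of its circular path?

The magnetic force provides the centripetal force: |q|vB = mv²/r.
r = mv/(|q|B) = (8.3×10⁻²⁶)(1.02×10⁶)/((3.2×10⁻¹⁹)(6.46×10⁻⁴)) ≈ 410 m.

r ≈ 410 m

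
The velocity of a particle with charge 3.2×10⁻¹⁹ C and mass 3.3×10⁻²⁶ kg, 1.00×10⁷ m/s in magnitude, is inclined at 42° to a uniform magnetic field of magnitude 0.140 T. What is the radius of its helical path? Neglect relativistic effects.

r ≈ 4.93 m

v⊥ = v sinθ = 1.00×10⁷·sin42° ≈ 6.691×10⁶ m/s.
r = m v⊥/(|q|B) = (3.3×10⁻²⁶)(6.691×10⁶)/((3.2×10⁻¹⁹)(0.140)) ≈ 4.93 m.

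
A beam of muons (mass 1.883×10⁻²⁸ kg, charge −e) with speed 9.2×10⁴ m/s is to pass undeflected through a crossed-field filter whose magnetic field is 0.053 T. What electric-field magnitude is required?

E = 4900 V/m

For straight-line motion qE = qvB, so E = vB.
E = 9.2×10⁴ × 0.053 = 4900 V/m.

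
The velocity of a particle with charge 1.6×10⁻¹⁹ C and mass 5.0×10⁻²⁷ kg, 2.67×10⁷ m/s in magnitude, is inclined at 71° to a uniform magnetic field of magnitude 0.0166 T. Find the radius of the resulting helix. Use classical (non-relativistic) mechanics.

r ≈ 47.5 m

v⊥ = v sinθ = 2.67×10⁷·sin71° ≈ 2.525×10⁷ m/s.
r = m v⊥/(|q|B) = (5.0×10⁻²⁷)(2.525×10⁷)/((1.6×10⁻¹⁹)(0.0166)) ≈ 47.5 m.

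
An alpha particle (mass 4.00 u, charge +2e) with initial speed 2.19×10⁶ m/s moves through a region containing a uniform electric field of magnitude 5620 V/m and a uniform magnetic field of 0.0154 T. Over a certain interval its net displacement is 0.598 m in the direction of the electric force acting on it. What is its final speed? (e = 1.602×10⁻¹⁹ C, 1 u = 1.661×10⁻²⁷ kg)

v_f ≈ 2.26×10⁶ m/s

B does no work; ΔKE = |q|E d.
½mv_f² = ½mv₀² + |q|Ed = ½(6.644×10⁻²⁷)(2.19×10⁶)² + (3.204×10⁻¹⁹)(5620)(0.598) ≈ 1.593×10⁻¹⁴ J + 1.077×10⁻¹⁵ J ≈ 1.701×10⁻¹⁴ J.
v_f = √(2·1.701×10⁻¹⁴/6.644×10⁻²⁷) ≈ 2.26×10⁶ m/s.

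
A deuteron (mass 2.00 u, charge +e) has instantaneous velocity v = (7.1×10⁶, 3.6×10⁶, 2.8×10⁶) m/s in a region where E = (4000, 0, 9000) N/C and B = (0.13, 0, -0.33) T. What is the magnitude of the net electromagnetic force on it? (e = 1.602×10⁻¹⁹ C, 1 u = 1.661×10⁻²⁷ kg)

|F| ≈ 4.79×10⁻¹³ N

v×B = (-1.19×10⁶, 2.71×10⁶, -4.68×10⁵) N/C.
E + v×B = (-1.18×10⁶, 2.71×10⁶, -4.59×10⁵) N/C.
F = q(E + v×B) = (1.602×10⁻¹⁹ C)·(-1.18×10⁶, 2.71×10⁶, -4.59×10⁵) = (-1.90×10⁻¹³, 4.34×10⁻¹³, -7.35×10⁻¹⁴) N.
|F| = 4.79×10⁻¹³ N.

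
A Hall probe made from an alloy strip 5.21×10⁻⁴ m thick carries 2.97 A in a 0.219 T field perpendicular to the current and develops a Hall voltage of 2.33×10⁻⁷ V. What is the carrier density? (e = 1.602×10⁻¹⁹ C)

n ≈ 3.34×10²⁸ m⁻³

From V_H = IB/(n e t), n = IB/(V_H e t).
n = (2.97)(0.219)/((2.33×10⁻⁷)(1.602×10⁻¹⁹)(5.21×10⁻⁴)) ≈ 3.34×10²⁸ m⁻³.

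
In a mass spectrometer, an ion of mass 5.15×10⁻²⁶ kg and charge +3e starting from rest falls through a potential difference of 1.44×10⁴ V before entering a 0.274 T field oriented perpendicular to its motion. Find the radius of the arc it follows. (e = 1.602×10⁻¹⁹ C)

Acceleration: |q|V = ½mv² ⇒ v = √(2|q|V/m) = √(2·4.806×10⁻¹⁹·1.44×10⁴/5.15×10⁻²⁶) ≈ 5.184×10⁵ m/s.
In the field: r = mv/(|q|B) = (5.15×10⁻²⁶)(5.184×10⁵)/((4.806×10⁻¹⁹)(0.274)) ≈ 0.203 m.

r ≈ 0.203 m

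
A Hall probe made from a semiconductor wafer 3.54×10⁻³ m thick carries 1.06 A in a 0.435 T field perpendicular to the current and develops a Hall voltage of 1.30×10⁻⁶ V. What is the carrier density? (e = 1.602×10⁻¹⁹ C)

From V_H = IB/(n e t), n = IB/(V_H e t).
n = (1.06)(0.435)/((1.30×10⁻⁶)(1.602×10⁻¹⁹)(3.54×10⁻³)) ≈ 6.25×10²⁶ m⁻³.

n ≈ 6.25×10²⁶ m⁻³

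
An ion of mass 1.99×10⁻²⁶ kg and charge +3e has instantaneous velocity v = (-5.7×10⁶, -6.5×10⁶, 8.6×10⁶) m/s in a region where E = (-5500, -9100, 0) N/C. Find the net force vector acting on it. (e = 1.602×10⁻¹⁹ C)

Only an electric field acts, so F = qE = (4.806×10⁻¹⁹ C)·(-5500, -9100, 0) = (-2.64×10⁻¹⁵, -4.37×10⁻¹⁵, 0) N.

F ≈ (-2.64×10⁻¹⁵, -4.37×10⁻¹⁵, 0) N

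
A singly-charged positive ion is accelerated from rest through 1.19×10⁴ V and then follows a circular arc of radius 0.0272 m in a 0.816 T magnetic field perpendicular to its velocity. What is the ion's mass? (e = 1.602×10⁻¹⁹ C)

Combine |q|V = ½mv² and r = mv/(|q|B): eliminate v to get m = qB²r²/(2V).
m = (1.602×10⁻¹⁹)(0.816)²(0.0272)²/(2·1.19×10⁴) ≈ 3.32×10⁻²⁷ kg.

m ≈ 3.32×10⁻²⁷ kg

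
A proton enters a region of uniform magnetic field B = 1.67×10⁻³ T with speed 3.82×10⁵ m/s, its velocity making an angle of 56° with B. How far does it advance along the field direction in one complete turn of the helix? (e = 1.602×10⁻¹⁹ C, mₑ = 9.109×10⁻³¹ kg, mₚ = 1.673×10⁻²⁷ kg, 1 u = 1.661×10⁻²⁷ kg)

p ≈ 8.39 m

v∥ = v cosθ = 3.82×10⁵·cos56° ≈ 2.136×10⁵ m/s.
T = 2πm/(|q|B) = 2π(1.673×10⁻²⁷)/((1.602×10⁻¹⁹)(1.67×10⁻³)) ≈ 3.929×10⁻⁵ s.
pitch = v∥ T = (2.136×10⁵)(3.929×10⁻⁵) ≈ 8.39 m.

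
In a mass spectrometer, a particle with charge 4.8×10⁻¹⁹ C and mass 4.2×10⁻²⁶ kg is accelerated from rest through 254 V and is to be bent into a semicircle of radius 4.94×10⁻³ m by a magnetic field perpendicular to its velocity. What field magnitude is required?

v = √(2|q|V/m) = √(2·4.8×10⁻¹⁹·254/4.2×10⁻²⁶) ≈ 7.620×10⁴ m/s.
B = mv/(|q|r) = (4.2×10⁻²⁶)(7.620×10⁴)/((4.8×10⁻¹⁹)(4.94×10⁻³)) ≈ 1.35 T.

B ≈ 1.35 T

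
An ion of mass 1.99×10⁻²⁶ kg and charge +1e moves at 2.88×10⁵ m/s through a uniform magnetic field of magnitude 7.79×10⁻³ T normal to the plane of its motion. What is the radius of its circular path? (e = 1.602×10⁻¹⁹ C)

The magnetic force provides the centripetal force: |q|vB = mv²/r.
r = mv/(|q|B) = (1.99×10⁻²⁶)(2.88×10⁵)/((1.602×10⁻¹⁹)(7.79×10⁻³)) ≈ 4.59 m.

r ≈ 4.59 m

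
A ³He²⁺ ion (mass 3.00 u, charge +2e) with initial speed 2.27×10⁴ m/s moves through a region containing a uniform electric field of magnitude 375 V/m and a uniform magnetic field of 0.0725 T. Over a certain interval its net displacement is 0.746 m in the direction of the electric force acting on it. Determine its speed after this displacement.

v_f ≈ 1.91×10⁵ m/s

B does no work; ΔKE = |q|E d.
½mv_f² = ½mv₀² + |q|Ed = ½(4.983×10⁻²⁷)(2.27×10⁴)² + (3.204×10⁻¹⁹)(375)(0.746) ≈ 1.284×10⁻¹⁸ J + 8.963×10⁻¹⁷ J ≈ 9.092×10⁻¹⁷ J.
v_f = √(2·9.092×10⁻¹⁷/4.983×10⁻²⁷) ≈ 1.91×10⁵ m/s.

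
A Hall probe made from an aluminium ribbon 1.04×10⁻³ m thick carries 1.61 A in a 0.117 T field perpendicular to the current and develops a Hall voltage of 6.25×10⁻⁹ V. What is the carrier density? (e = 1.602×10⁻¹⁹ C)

n ≈ 1.81×10²⁹ m⁻³

From V_H = IB/(n e t), n = IB/(V_H e t).
n = (1.61)(0.117)/((6.25×10⁻⁹)(1.602×10⁻¹⁹)(1.04×10⁻³)) ≈ 1.81×10²⁹ m⁻³.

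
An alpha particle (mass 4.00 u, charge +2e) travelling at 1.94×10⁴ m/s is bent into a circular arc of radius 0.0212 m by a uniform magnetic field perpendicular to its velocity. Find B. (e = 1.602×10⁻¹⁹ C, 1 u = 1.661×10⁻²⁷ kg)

B ≈ 0.0190 T

From |q|vB = mv²/r, B = mv/(|q|r).
B = (6.644×10⁻²⁷)(1.94×10⁴)/((3.204×10⁻¹⁹)(0.0212)) ≈ 0.0190 T.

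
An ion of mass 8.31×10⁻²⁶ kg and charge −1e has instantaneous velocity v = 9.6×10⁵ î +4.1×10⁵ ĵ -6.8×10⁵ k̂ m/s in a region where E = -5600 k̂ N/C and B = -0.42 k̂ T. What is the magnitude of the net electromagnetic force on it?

|F| ≈ 7.02×10⁻¹⁴ N

v×B = (-1.72×10⁵, 4.03×10⁵, 0) N/C.
E + v×B = (-1.72×10⁵, 4.03×10⁵, -5600) N/C.
F = q(E + v×B) = (−1.602×10⁻¹⁹ C)·(-1.72×10⁵, 4.03×10⁵, -5600) = (2.76×10⁻¹⁴, -6.46×10⁻¹⁴, 8.97×10⁻¹⁶) N.
|F| = 7.02×10⁻¹⁴ N.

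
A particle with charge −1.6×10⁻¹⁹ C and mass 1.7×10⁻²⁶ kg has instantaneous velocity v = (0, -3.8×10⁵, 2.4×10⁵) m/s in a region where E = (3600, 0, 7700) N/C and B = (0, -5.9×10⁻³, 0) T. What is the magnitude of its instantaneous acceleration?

v×B = (1420, 0, 0) N/C.
E + v×B = (5020, 0, 7700) N/C.
F = q(E + v×B) = (−1.6×10⁻¹⁹ C)·(5020, 0, 7700) = (-8.03×10⁻¹⁶, 0, -1.23×10⁻¹⁵) N.
|a| = |F|/m = 1.470×10⁻¹⁵/1.7×10⁻²⁶ ≈ 8.65×10¹⁰ m/s².

|a| ≈ 8.65×10¹⁰ m/s²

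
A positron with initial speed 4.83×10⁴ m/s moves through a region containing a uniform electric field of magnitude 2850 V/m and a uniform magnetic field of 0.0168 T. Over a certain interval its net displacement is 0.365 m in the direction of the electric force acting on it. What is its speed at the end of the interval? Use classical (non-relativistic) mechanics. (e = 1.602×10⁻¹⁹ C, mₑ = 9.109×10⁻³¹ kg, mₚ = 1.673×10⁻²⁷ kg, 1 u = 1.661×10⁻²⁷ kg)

B does no work; ΔKE = |q|E d.
½mv_f² = ½mv₀² + |q|Ed = ½(9.109×10⁻³¹)(4.83×10⁴)² + (1.602×10⁻¹⁹)(2850)(0.365) ≈ 1.063×10⁻²¹ J + 1.666×10⁻¹⁶ J ≈ 1.666×10⁻¹⁶ J.
v_f = √(2·1.666×10⁻¹⁶/9.109×10⁻³¹) ≈ 1.91×10⁷ m/s.

v_f ≈ 1.91×10⁷ m/s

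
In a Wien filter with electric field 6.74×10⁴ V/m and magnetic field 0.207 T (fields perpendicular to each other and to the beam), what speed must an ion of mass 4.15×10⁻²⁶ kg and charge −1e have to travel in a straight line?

For undeflected motion the electric and magnetic forces balance: qE = qvB.
v = E/B = 6.74×10⁴/0.207 = 3.26×10⁵ m/s.

v = 3.26×10⁵ m/s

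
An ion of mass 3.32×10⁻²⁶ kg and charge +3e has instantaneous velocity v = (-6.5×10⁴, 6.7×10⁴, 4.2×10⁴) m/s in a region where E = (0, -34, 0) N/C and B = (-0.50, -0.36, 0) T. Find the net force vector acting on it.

F ≈ (7.27×10⁻¹⁵, -1.01×10⁻¹⁴, 2.73×10⁻¹⁴) N

v×B = (1.51×10⁴, -2.10×10⁴, 5.69×10⁴) N/C.
E + v×B = (1.51×10⁴, -2.10×10⁴, 5.69×10⁴) N/C.
F = q(E + v×B) = (4.806×10⁻¹⁹ C)·(1.51×10⁴, -2.10×10⁴, 5.69×10⁴) = (7.27×10⁻¹⁵, -1.01×10⁻¹⁴, 2.73×10⁻¹⁴) N.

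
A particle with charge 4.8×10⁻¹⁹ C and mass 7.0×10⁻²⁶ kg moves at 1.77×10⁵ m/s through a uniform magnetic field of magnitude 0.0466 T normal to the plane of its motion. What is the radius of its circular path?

The magnetic force provides the centripetal force: |q|vB = mv²/r.
r = mv/(|q|B) = (7.0×10⁻²⁶)(1.77×10⁵)/((4.8×10⁻¹⁹)(0.0466)) ≈ 0.554 m.

r ≈ 0.554 m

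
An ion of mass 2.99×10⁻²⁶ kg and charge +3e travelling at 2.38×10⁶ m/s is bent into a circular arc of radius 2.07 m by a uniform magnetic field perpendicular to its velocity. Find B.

From |q|vB = mv²/r, B = mv/(|q|r).
B = (2.99×10⁻²⁶)(2.38×10⁶)/((4.806×10⁻¹⁹)(2.07)) ≈ 0.0715 T.

B ≈ 0.0715 T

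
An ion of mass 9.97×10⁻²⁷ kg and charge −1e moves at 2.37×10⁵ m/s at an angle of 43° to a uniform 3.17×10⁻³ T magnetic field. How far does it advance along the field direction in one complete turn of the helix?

v∥ = v cosθ = 2.37×10⁵·cos43° ≈ 1.733×10⁵ m/s.
T = 2πm/(|q|B) = 2π(9.97×10⁻²⁷)/((1.602×10⁻¹⁹)(3.17×10⁻³)) ≈ 1.234×10⁻⁴ s.
pitch = v∥ T = (1.733×10⁵)(1.234×10⁻⁴) ≈ 21.4 m.

p ≈ 21.4 m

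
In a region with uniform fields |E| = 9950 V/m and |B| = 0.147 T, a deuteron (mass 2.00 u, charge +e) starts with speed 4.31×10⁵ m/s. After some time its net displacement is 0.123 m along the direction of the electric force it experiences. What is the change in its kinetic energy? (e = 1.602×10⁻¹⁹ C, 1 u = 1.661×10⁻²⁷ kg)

ΔKE ≈ 1.96×10⁻¹⁶ J

The magnetic force is always ⟂ v and does no work; only the electric force changes KE.
ΔKE = F_E · d = |q|E d = (1.602×10⁻¹⁹)(9950)(0.123) ≈ 1.96×10⁻¹⁶ J.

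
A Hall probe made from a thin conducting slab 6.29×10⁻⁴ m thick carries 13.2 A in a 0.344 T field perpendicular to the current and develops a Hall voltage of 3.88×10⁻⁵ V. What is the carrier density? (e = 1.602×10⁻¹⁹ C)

n ≈ 1.16×10²⁷ m⁻³

From V_H = IB/(n e t), n = IB/(V_H e t).
n = (13.2)(0.344)/((3.88×10⁻⁵)(1.602×10⁻¹⁹)(6.29×10⁻⁴)) ≈ 1.16×10²⁷ m⁻³.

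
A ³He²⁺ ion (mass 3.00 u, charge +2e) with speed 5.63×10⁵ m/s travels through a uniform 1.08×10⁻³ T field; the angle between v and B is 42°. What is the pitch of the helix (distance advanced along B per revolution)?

v∥ = v cosθ = 5.63×10⁵·cos42° ≈ 4.184×10⁵ m/s.
T = 2πm/(|q|B) = 2π(4.983×10⁻²⁷)/((3.204×10⁻¹⁹)(1.08×10⁻³)) ≈ 9.048×10⁻⁵ s.
pitch = v∥ T = (4.184×10⁵)(9.048×10⁻⁵) ≈ 37.9 m.

p ≈ 37.9 m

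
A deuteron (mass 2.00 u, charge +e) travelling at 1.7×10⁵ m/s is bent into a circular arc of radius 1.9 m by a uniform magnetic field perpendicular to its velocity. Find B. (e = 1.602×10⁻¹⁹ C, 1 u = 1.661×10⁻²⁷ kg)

B ≈ 1.9×10⁻³ T

From |q|vB = mv²/r, B = mv/(|q|r).
B = (3.322×10⁻²⁷)(1.7×10⁵)/((1.602×10⁻¹⁹)(1.9)) ≈ 1.9×10⁻³ T.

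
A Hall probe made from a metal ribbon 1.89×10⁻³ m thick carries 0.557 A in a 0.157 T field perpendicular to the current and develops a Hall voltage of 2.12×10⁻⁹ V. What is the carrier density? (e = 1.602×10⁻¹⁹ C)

n ≈ 1.36×10²⁹ m⁻³

From V_H = IB/(n e t), n = IB/(V_H e t).
n = (0.557)(0.157)/((2.12×10⁻⁹)(1.602×10⁻¹⁹)(1.89×10⁻³)) ≈ 1.36×10²⁹ m⁻³.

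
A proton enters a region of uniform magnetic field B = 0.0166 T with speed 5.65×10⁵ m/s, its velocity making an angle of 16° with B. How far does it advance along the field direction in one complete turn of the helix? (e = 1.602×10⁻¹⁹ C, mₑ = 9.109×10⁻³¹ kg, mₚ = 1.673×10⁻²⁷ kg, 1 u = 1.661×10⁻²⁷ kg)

p ≈ 2.15 m

v∥ = v cosθ = 5.65×10⁵·cos16° ≈ 5.431×10⁵ m/s.
T = 2πm/(|q|B) = 2π(1.673×10⁻²⁷)/((1.602×10⁻¹⁹)(0.0166)) ≈ 3.953×10⁻⁶ s.
pitch = v∥ T = (5.431×10⁵)(3.953×10⁻⁶) ≈ 2.15 m.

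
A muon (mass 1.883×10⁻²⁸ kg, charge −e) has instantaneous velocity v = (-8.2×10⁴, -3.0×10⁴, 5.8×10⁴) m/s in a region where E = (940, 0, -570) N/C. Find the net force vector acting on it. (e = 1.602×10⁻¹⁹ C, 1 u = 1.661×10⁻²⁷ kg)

Only an electric field acts, so F = qE = (−1.602×10⁻¹⁹ C)·(940, 0, -570) = (-1.51×10⁻¹⁶, 0, 9.13×10⁻¹⁷) N.

F ≈ (-1.51×10⁻¹⁶, 0, 9.13×10⁻¹⁷) N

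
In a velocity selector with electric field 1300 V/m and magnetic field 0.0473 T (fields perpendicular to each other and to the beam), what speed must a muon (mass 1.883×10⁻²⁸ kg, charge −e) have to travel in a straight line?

For undeflected motion the electric and magnetic forces balance: qE = qvB.
v = E/B = 1300/0.0473 = 2.75×10⁴ m/s.

v = 2.75×10⁴ m/s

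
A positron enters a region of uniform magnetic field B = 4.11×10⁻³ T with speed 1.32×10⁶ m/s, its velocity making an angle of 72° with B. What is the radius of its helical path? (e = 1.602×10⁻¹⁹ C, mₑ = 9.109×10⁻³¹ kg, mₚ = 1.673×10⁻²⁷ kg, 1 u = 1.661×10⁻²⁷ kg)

r ≈ 1.74×10⁻³ m

v⊥ = v sinθ = 1.32×10⁶·sin72° ≈ 1.255×10⁶ m/s.
r = m v⊥/(|q|B) = (9.109×10⁻³¹)(1.255×10⁶)/((1.602×10⁻¹⁹)(4.11×10⁻³)) ≈ 1.74×10⁻³ m.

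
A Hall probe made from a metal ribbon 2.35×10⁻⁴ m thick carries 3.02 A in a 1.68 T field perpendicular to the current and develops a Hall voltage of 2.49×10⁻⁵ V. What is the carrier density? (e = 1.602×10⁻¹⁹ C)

n ≈ 5.41×10²⁷ m⁻³

From V_H = IB/(n e t), n = IB/(V_H e t).
n = (3.02)(1.68)/((2.49×10⁻⁵)(1.602×10⁻¹⁹)(2.35×10⁻⁴)) ≈ 5.41×10²⁷ m⁻³.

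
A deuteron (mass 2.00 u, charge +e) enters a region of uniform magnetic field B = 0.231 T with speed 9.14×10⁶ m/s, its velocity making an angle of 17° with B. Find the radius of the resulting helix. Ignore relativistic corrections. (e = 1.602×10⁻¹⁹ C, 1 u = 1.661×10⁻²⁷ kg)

v⊥ = v sinθ = 9.14×10⁶·sin17° ≈ 2.672×10⁶ m/s.
r = m v⊥/(|q|B) = (3.322×10⁻²⁷)(2.672×10⁶)/((1.602×10⁻¹⁹)(0.231)) ≈ 0.240 m.

r ≈ 0.240 m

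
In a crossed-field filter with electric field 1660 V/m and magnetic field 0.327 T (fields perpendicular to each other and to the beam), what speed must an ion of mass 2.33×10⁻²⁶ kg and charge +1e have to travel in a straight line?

Zero net Lorentz force requires |qE| = |q v×B|, i.e. E = vB.
v = E/B = 1660/0.327 = 5080 m/s.

v = 5080 m/s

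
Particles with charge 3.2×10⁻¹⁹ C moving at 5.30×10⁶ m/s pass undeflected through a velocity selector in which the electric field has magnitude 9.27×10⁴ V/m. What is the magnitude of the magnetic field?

B = 0.0175 T

Balance of forces in the selector: qE = qvB ⇒ B = E/v.
B = 9.27×10⁴/5.30×10⁶ = 0.0175 T.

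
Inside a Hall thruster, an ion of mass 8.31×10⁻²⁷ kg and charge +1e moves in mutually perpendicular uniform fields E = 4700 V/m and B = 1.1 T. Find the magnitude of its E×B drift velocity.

v_d ≈ 4300 m/s

The E×B drift speed is v_d = E/B.
v_d = 4700/1.1 = 4300 m/s.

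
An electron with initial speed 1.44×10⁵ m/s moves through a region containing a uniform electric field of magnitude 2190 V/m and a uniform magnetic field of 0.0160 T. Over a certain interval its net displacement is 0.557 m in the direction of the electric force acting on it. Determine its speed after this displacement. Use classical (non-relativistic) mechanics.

B does no work; ΔKE = |q|E d.
½mv_f² = ½mv₀² + |q|Ed = ½(9.109×10⁻³¹)(1.44×10⁵)² + (1.602×10⁻¹⁹)(2190)(0.557) ≈ 9.444×10⁻²¹ J + 1.954×10⁻¹⁶ J ≈ 1.954×10⁻¹⁶ J.
v_f = √(2·1.954×10⁻¹⁶/9.109×10⁻³¹) ≈ 2.07×10⁷ m/s.

v_f ≈ 2.07×10⁷ m/s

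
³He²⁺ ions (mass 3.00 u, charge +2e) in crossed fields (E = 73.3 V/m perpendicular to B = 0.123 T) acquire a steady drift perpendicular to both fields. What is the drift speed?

v_d ≈ 596 m/s

The E×B drift speed is v_d = E/B.
v_d = 73.3/0.123 = 596 m/s.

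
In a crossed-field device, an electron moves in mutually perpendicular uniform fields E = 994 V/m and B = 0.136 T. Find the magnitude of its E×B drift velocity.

v_d ≈ 7310 m/s

In crossed fields the guiding centre drifts at v_d = |E×B|/B² = E/B, independent of charge and mass.
v_d = 994/0.136 = 7310 m/s.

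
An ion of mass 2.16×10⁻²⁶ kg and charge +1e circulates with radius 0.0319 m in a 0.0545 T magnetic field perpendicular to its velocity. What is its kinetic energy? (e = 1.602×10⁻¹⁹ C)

v = |q|Br/m, then KE = ½mv² = (qBr)²/(2m).
v = (1.602×10⁻¹⁹)(0.0545)(0.0319)/2.16×10⁻²⁶ ≈ 1.289×10⁴ m/s.
KE = ½(2.16×10⁻²⁶)(1.289×10⁴)² ≈ 1.80×10⁻¹⁸ J.

KE ≈ 1.80×10⁻¹⁸ J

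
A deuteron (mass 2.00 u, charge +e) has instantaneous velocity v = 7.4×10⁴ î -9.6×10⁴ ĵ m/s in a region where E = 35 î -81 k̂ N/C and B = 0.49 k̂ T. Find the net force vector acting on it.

F ≈ (-7.53×10⁻¹⁵, -5.81×10⁻¹⁵, -1.30×10⁻¹⁷) N

v×B = (-4.70×10⁴, -3.63×10⁴, 0) N/C.
E + v×B = (-4.70×10⁴, -3.63×10⁴, -81.0) N/C.
F = q(E + v×B) = (1.602×10⁻¹⁹ C)·(-4.70×10⁴, -3.63×10⁴, -81.0) = (-7.53×10⁻¹⁵, -5.81×10⁻¹⁵, -1.30×10⁻¹⁷) N.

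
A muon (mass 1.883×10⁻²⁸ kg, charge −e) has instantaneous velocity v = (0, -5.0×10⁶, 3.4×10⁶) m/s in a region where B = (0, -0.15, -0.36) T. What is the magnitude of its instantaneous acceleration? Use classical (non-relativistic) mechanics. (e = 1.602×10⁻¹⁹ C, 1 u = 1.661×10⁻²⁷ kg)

v×B = (2.31×10⁶, 0, 0) N/C.
F = q v×B = (−1.602×10⁻¹⁹ C)·(2.31×10⁶, 0, 0) = (-3.70×10⁻¹³, 0, 0) N.
|a| = |F|/m = 3.701×10⁻¹³/1.883×10⁻²⁸ ≈ 1.97×10¹⁵ m/s².

|a| ≈ 1.97×10¹⁵ m/s²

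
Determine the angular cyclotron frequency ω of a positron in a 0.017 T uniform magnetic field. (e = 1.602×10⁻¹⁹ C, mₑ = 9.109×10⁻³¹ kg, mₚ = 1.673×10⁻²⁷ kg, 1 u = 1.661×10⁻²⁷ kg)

ω = |q|B/m.
ω = (1.602×10⁻¹⁹)(0.017)/9.109×10⁻³¹ ≈ 3.0×10⁹ rad/s.

ω ≈ 3.0×10⁹ rad/s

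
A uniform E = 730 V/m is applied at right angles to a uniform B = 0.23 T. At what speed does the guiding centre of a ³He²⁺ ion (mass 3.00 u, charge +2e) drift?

In crossed fields the guiding centre drifts at v_d = |E×B|/B² = E/B, independent of charge and mass.
v_d = 730/0.23 = 3200 m/s.

v_d ≈ 3200 m/s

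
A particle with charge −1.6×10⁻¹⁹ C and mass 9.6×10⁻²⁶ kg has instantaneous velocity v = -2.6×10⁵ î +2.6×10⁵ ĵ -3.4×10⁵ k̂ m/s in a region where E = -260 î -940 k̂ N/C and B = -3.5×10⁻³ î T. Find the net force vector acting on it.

F ≈ (4.16×10⁻¹⁷, -1.90×10⁻¹⁶, 4.80×10⁻¹⁸) N

v×B = (0, 1190, 910) N/C.
E + v×B = (-260, 1190, -30.0) N/C.
F = q(E + v×B) = (−1.6×10⁻¹⁹ C)·(-260, 1190, -30.0) = (4.16×10⁻¹⁷, -1.90×10⁻¹⁶, 4.80×10⁻¹⁸) N.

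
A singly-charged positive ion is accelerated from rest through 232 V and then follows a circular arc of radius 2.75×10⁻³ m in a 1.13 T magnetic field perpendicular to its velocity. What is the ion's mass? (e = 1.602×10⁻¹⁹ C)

Combine |q|V = ½mv² and r = mv/(|q|B): eliminate v to get m = qB²r²/(2V).
m = (1.602×10⁻¹⁹)(1.13)²(2.75×10⁻³)²/(2·232) ≈ 3.33×10⁻²⁷ kg.

m ≈ 3.33×10⁻²⁷ kg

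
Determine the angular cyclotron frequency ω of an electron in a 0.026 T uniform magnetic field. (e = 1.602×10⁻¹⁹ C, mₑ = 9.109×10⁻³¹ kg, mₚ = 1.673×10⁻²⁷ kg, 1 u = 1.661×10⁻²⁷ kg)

ω = |q|B/m.
ω = (1.602×10⁻¹⁹)(0.026)/9.109×10⁻³¹ ≈ 4.6×10⁹ rad/s.

ω ≈ 4.6×10⁹ rad/s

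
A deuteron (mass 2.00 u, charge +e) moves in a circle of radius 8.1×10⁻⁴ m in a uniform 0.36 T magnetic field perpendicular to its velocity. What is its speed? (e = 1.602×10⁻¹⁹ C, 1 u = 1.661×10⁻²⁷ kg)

From |q|vB = mv²/r, v = |q|Br/m.
v = (1.602×10⁻¹⁹)(0.36)(8.1×10⁻⁴)/3.322×10⁻²⁷ ≈ 1.4×10⁴ m/s.

v ≈ 1.4×10⁴ m/s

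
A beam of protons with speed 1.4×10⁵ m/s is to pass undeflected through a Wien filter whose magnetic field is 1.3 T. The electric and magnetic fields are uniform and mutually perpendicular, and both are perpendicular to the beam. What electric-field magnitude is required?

E = 1.8×10⁵ V/m

For straight-line motion qE = qvB, so E = vB.
E = 1.4×10⁵ × 1.3 = 1.8×10⁵ V/m.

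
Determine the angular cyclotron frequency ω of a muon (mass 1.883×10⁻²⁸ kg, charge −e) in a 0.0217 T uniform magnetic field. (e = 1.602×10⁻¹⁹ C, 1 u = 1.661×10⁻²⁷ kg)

ω ≈ 1.85×10⁷ rad/s

ω = |q|B/m.
ω = (1.602×10⁻¹⁹)(0.0217)/1.883×10⁻²⁸ ≈ 1.85×10⁷ rad/s.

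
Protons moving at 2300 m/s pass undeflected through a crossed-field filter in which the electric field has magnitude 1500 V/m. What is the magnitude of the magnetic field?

B = 0.65 T

Balance of forces in the selector: qE = qvB ⇒ B = E/v.
B = 1500/2300 = 0.65 T.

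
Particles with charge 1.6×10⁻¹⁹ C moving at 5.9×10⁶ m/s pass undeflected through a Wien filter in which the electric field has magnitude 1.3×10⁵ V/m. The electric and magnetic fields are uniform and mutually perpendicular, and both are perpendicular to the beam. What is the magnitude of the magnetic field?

B = 0.022 T

Balance of forces in the selector: qE = qvB ⇒ B = E/v.
B = 1.3×10⁵/5.9×10⁶ = 0.022 T.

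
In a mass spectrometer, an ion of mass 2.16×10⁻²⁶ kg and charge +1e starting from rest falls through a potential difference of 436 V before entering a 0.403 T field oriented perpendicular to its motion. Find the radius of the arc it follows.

Acceleration: |q|V = ½mv² ⇒ v = √(2|q|V/m) = √(2·1.602×10⁻¹⁹·436/2.16×10⁻²⁶) ≈ 8.042×10⁴ m/s.
In the field: r = mv/(|q|B) = (2.16×10⁻²⁶)(8.042×10⁴)/((1.602×10⁻¹⁹)(0.403)) ≈ 0.0269 m.

r ≈ 0.0269 m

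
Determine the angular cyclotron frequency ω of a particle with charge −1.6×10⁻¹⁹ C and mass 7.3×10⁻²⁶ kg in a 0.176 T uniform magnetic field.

ω = |q|B/m.
ω = (1.6×10⁻¹⁹)(0.176)/7.3×10⁻²⁶ ≈ 3.86×10⁵ rad/s.

ω ≈ 3.86×10⁵ rad/s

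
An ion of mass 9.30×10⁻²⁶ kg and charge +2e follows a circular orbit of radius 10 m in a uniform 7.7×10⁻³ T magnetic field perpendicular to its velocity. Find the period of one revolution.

T ≈ 2.4×10⁻⁴ s

The cyclotron period depends only on m, q, B: T = 2πm/(|q|B).
T = 2π(9.30×10⁻²⁶)/((3.204×10⁻¹⁹)(7.7×10⁻³)) ≈ 2.4×10⁻⁴ s.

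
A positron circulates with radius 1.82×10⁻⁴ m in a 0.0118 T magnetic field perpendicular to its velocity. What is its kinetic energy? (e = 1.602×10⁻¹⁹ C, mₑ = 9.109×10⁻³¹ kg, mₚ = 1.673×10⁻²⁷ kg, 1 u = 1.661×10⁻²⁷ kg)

KE ≈ 0.406 eV

v = |q|Br/m, then KE = ½mv² = (qBr)²/(2m).
v = (1.602×10⁻¹⁹)(0.0118)(1.82×10⁻⁴)/9.109×10⁻³¹ ≈ 3.777×10⁵ m/s.
KE = ½(9.109×10⁻³¹)(3.777×10⁵)² ≈ 6.50×10⁻²⁰ J = 0.406 eV.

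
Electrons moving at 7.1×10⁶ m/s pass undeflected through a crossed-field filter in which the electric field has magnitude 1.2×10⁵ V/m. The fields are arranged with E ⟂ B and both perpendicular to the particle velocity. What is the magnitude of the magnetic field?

Balance of forces in the selector: qE = qvB ⇒ B = E/v.
B = 1.2×10⁵/7.1×10⁶ = 0.017 T.

B = 0.017 T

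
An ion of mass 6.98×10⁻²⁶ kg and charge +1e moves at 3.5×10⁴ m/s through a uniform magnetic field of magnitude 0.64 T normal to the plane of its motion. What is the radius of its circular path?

The magnetic force provides the centripetal force: |q|vB = mv²/r.
r = mv/(|q|B) = (6.98×10⁻²⁶)(3.5×10⁴)/((1.602×10⁻¹⁹)(0.64)) ≈ 0.024 m.

r ≈ 0.024 m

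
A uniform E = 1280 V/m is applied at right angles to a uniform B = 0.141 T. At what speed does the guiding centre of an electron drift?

The E×B drift speed is v_d = E/B.
v_d = 1280/0.141 = 9080 m/s.

v_d ≈ 9080 m/s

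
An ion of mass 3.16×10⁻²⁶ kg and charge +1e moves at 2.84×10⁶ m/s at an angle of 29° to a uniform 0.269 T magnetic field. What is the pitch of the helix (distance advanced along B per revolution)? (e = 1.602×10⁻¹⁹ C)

p ≈ 11.4 m

v∥ = v cosθ = 2.84×10⁶·cos29° ≈ 2.484×10⁶ m/s.
T = 2πm/(|q|B) = 2π(3.16×10⁻²⁶)/((1.602×10⁻¹⁹)(0.269)) ≈ 4.607×10⁻⁶ s.
pitch = v∥ T = (2.484×10⁶)(4.607×10⁻⁶) ≈ 11.4 m.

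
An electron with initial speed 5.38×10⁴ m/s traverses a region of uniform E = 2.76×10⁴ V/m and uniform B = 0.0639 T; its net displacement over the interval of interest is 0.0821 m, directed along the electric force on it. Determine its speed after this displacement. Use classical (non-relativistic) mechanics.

B does no work; ΔKE = |q|E d.
½mv_f² = ½mv₀² + |q|Ed = ½(9.109×10⁻³¹)(5.38×10⁴)² + (1.602×10⁻¹⁹)(2.76×10⁴)(0.0821) ≈ 1.318×10⁻²¹ J + 3.630×10⁻¹⁶ J ≈ 3.630×10⁻¹⁶ J.
v_f = √(2·3.630×10⁻¹⁶/9.109×10⁻³¹) ≈ 2.82×10⁷ m/s.

v_f ≈ 2.82×10⁷ m/s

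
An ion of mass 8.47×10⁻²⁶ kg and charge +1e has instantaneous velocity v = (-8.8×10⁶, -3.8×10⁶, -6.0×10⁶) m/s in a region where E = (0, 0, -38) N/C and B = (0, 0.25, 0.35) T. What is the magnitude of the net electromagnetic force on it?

v×B = (1.70×10⁵, 3.08×10⁶, -2.20×10⁶) N/C.
E + v×B = (1.70×10⁵, 3.08×10⁶, -2.20×10⁶) N/C.
F = q(E + v×B) = (1.602×10⁻¹⁹ C)·(1.70×10⁵, 3.08×10⁶, -2.20×10⁶) = (2.72×10⁻¹⁴, 4.93×10⁻¹³, -3.52×10⁻¹³) N.
|F| = 6.07×10⁻¹³ N.

|F| ≈ 6.07×10⁻¹³ N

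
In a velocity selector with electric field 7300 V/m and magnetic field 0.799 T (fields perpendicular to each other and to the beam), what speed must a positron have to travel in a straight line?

v = 9140 m/s

Zero net Lorentz force requires |qE| = |q v×B|, i.e. E = vB.
v = E/B = 7300/0.799 = 9140 m/s.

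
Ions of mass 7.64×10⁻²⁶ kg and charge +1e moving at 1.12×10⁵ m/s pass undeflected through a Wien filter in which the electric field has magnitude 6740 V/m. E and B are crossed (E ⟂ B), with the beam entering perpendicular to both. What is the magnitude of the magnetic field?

B = 0.0602 T

Balance of forces in the selector: qE = qvB ⇒ B = E/v.
B = 6740/1.12×10⁵ = 0.0602 T.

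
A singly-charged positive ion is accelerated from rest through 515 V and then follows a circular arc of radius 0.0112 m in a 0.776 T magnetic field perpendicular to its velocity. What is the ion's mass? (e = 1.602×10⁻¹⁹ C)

Combine |q|V = ½mv² and r = mv/(|q|B): eliminate v to get m = qB²r²/(2V).
m = (1.602×10⁻¹⁹)(0.776)²(0.0112)²/(2·515) ≈ 1.17×10⁻²⁶ kg.

m ≈ 1.17×10⁻²⁶ kg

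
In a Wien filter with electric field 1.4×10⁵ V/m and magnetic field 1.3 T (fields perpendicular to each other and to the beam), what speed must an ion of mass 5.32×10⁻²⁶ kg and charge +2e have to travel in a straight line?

v = 1.1×10⁵ m/s

For undeflected motion the electric and magnetic forces balance: qE = qvB.
v = E/B = 1.4×10⁵/1.3 = 1.1×10⁵ m/s.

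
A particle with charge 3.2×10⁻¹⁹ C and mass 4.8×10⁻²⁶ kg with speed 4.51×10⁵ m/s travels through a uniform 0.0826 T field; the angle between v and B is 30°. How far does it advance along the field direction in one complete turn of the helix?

p ≈ 4.46 m

v∥ = v cosθ = 4.51×10⁵·cos30° ≈ 3.906×10⁵ m/s.
T = 2πm/(|q|B) = 2π(4.8×10⁻²⁶)/((3.2×10⁻¹⁹)(0.0826)) ≈ 1.141×10⁻⁵ s.
pitch = v∥ T = (3.906×10⁵)(1.141×10⁻⁵) ≈ 4.46 m.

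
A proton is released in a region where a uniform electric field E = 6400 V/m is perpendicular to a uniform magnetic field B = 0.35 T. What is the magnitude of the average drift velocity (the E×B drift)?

v_d ≈ 1.8×10⁴ m/s

The E×B drift speed is v_d = E/B.
v_d = 6400/0.35 = 1.8×10⁴ m/s.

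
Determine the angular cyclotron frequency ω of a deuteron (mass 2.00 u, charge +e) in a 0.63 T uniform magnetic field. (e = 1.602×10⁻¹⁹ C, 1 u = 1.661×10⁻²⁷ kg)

ω ≈ 3.0×10⁷ rad/s

ω = |q|B/m.
ω = (1.602×10⁻¹⁹)(0.63)/3.322×10⁻²⁷ ≈ 3.0×10⁷ rad/s.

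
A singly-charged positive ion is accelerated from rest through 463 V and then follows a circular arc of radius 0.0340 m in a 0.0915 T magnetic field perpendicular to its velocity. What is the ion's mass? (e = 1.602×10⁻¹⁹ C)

Combine |q|V = ½mv² and r = mv/(|q|B): eliminate v to get m = qB²r²/(2V).
m = (1.602×10⁻¹⁹)(0.0915)²(0.0340)²/(2·463) ≈ 1.67×10⁻²⁷ kg.

m ≈ 1.67×10⁻²⁷ kg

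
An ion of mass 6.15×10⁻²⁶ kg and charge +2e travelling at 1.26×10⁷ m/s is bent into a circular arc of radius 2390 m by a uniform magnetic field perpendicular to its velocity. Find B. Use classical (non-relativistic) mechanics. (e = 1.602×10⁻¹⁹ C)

B ≈ 1.01×10⁻³ T

From |q|vB = mv²/r, B = mv/(|q|r).
B = (6.15×10⁻²⁶)(1.26×10⁷)/((3.204×10⁻¹⁹)(2390)) ≈ 1.01×10⁻³ T.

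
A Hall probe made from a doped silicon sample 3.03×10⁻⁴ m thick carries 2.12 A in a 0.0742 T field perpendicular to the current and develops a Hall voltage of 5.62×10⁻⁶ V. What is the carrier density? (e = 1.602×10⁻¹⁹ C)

n ≈ 5.77×10²⁶ m⁻³

From V_H = IB/(n e t), n = IB/(V_H e t).
n = (2.12)(0.0742)/((5.62×10⁻⁶)(1.602×10⁻¹⁹)(3.03×10⁻⁴)) ≈ 5.77×10²⁶ m⁻³.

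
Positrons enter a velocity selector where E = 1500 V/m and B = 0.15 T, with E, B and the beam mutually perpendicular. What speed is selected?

For undeflected motion the electric and magnetic forces balance: qE = qvB.
v = E/B = 1500/0.15 = 1.0×10⁴ m/s.
The result is independent of the particle's charge and mass.

v = 1.0×10⁴ m/s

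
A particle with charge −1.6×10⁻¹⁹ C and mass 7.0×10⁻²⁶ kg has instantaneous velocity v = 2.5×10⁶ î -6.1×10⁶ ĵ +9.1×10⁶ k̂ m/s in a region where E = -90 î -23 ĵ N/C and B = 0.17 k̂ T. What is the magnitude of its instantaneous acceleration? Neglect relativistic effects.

v×B = (-1.04×10⁶, -4.25×10⁵, 0) N/C.
E + v×B = (-1.04×10⁶, -4.25×10⁵, 0) N/C.
F = q(E + v×B) = (−1.6×10⁻¹⁹ C)·(-1.04×10⁶, -4.25×10⁵, 0) = (1.66×10⁻¹³, 6.80×10⁻¹⁴, 0) N.
|a| = |F|/m = 1.793×10⁻¹³/7.0×10⁻²⁶ ≈ 2.56×10¹² m/s².

|a| ≈ 2.56×10¹² m/s²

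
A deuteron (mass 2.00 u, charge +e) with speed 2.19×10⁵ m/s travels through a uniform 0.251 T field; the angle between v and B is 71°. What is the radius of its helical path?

r ≈ 0.0171 m

v⊥ = v sinθ = 2.19×10⁵·sin71° ≈ 2.071×10⁵ m/s.
r = m v⊥/(|q|B) = (3.322×10⁻²⁷)(2.071×10⁵)/((1.602×10⁻¹⁹)(0.251)) ≈ 0.0171 m.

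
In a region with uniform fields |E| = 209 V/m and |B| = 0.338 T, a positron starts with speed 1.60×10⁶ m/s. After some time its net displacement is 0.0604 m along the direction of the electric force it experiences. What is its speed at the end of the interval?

B does no work; ΔKE = |q|E d.
½mv_f² = ½mv₀² + |q|Ed = ½(9.109×10⁻³¹)(1.60×10⁶)² + (1.602×10⁻¹⁹)(209)(0.0604) ≈ 1.166×10⁻¹⁸ J + 2.022×10⁻¹⁸ J ≈ 3.188×10⁻¹⁸ J.
v_f = √(2·3.188×10⁻¹⁸/9.109×10⁻³¹) ≈ 2.65×10⁶ m/s.

v_f ≈ 2.65×10⁶ m/s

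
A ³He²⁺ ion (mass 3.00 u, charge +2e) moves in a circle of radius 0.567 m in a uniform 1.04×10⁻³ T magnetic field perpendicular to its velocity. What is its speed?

v ≈ 3.79×10⁴ m/s

From |q|vB = mv²/r, v = |q|Br/m.
v = (3.204×10⁻¹⁹)(1.04×10⁻³)(0.567)/4.983×10⁻²⁷ ≈ 3.79×10⁴ m/s.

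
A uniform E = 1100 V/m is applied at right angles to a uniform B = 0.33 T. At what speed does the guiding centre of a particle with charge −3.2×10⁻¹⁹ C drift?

The steady drift has the magnetic force balancing the electric force, so v_d = E/B.
v_d = 1100/0.33 = 3300 m/s.

v_d ≈ 3300 m/s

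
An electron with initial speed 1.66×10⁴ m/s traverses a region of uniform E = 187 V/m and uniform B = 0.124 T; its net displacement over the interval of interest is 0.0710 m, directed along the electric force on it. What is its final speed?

v_f ≈ 2.16×10⁶ m/s

B does no work; ΔKE = |q|E d.
½mv_f² = ½mv₀² + |q|Ed = ½(9.109×10⁻³¹)(1.66×10⁴)² + (1.602×10⁻¹⁹)(187)(0.0710) ≈ 1.255×10⁻²² J + 2.127×10⁻¹⁸ J ≈ 2.127×10⁻¹⁸ J.
v_f = √(2·2.127×10⁻¹⁸/9.109×10⁻³¹) ≈ 2.16×10⁶ m/s.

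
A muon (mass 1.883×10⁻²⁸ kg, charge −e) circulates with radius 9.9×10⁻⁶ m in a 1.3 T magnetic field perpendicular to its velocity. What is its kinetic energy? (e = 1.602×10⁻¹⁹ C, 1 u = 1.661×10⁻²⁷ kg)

KE ≈ 1.1×10⁻²⁰ J

v = |q|Br/m, then KE = ½mv² = (qBr)²/(2m).
v = (1.602×10⁻¹⁹)(1.3)(9.9×10⁻⁶)/1.883×10⁻²⁸ ≈ 1.095×10⁴ m/s.
KE = ½(1.883×10⁻²⁸)(1.095×10⁴)² ≈ 1.1×10⁻²⁰ J.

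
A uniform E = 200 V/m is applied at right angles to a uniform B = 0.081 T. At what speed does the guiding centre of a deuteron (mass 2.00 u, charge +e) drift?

In crossed fields the guiding centre drifts at v_d = |E×B|/B² = E/B, independent of charge and mass.
v_d = 200/0.081 = 2500 m/s.

v_d ≈ 2500 m/s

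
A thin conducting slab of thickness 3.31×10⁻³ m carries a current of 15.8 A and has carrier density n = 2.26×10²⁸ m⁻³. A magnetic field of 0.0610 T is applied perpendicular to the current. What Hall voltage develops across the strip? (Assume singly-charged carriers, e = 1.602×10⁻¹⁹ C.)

V_H = IB/(n e t).
V_H = (15.8)(0.0610)/((2.26×10²⁸)(1.602×10⁻¹⁹)(3.31×10⁻³)) ≈ 8.04×10⁻⁸ V.

V_H ≈ 8.04×10⁻⁸ V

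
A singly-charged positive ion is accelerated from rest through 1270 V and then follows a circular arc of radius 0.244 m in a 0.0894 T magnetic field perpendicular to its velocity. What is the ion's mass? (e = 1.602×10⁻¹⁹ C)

m ≈ 3.00×10⁻²⁶ kg

Combine |q|V = ½mv² and r = mv/(|q|B): eliminate v to get m = qB²r²/(2V).
m = (1.602×10⁻¹⁹)(0.0894)²(0.244)²/(2·1270) ≈ 3.00×10⁻²⁶ kg.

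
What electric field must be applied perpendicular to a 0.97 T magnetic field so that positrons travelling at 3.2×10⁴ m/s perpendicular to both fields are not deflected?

For straight-line motion qE = qvB, so E = vB.
E = 3.2×10⁴ × 0.97 = 3.1×10⁴ V/m.

E = 3.1×10⁴ V/m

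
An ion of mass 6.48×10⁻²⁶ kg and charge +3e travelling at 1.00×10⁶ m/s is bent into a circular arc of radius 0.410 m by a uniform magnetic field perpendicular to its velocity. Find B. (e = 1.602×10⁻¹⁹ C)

B ≈ 0.329 T

From |q|vB = mv²/r, B = mv/(|q|r).
B = (6.48×10⁻²⁶)(1.00×10⁶)/((4.806×10⁻¹⁹)(0.410)) ≈ 0.329 T.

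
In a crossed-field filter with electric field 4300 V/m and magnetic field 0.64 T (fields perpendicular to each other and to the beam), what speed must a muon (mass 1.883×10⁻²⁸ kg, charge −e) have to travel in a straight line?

v = 6700 m/s

Zero net Lorentz force requires |qE| = |q v×B|, i.e. E = vB.
v = E/B = 4300/0.64 = 6700 m/s.
The result is independent of the particle's charge and mass.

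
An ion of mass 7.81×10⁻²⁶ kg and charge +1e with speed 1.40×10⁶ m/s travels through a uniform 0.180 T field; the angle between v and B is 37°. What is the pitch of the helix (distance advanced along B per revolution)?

p ≈ 19.0 m

v∥ = v cosθ = 1.40×10⁶·cos37° ≈ 1.118×10⁶ m/s.
T = 2πm/(|q|B) = 2π(7.81×10⁻²⁶)/((1.602×10⁻¹⁹)(0.180)) ≈ 1.702×10⁻⁵ s.
pitch = v∥ T = (1.118×10⁶)(1.702×10⁻⁵) ≈ 19.0 m.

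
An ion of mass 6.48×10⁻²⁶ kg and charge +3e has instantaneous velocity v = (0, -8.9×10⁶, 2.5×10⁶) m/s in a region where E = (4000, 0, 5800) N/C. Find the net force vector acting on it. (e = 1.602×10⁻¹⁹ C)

Only an electric field acts, so F = qE = (4.806×10⁻¹⁹ C)·(4000, 0, 5800) = (1.92×10⁻¹⁵, 0, 2.79×10⁻¹⁵) N.

F ≈ (1.92×10⁻¹⁵, 0, 2.79×10⁻¹⁵) N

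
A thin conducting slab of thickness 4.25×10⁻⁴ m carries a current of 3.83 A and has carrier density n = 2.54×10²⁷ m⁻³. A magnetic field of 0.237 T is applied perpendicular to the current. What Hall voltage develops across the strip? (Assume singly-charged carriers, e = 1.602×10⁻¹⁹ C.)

V_H = IB/(n e t).
V_H = (3.83)(0.237)/((2.54×10²⁷)(1.602×10⁻¹⁹)(4.25×10⁻⁴)) ≈ 5.25×10⁻⁶ V.

V_H ≈ 5.25×10⁻⁶ V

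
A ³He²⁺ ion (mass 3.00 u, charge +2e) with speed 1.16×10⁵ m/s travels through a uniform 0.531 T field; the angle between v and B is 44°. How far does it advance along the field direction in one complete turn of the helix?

p ≈ 0.0154 m

v∥ = v cosθ = 1.16×10⁵·cos44° ≈ 8.344×10⁴ m/s.
T = 2πm/(|q|B) = 2π(4.983×10⁻²⁷)/((3.204×10⁻¹⁹)(0.531)) ≈ 1.840×10⁻⁷ s.
pitch = v∥ T = (8.344×10⁴)(1.840×10⁻⁷) ≈ 0.0154 m.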